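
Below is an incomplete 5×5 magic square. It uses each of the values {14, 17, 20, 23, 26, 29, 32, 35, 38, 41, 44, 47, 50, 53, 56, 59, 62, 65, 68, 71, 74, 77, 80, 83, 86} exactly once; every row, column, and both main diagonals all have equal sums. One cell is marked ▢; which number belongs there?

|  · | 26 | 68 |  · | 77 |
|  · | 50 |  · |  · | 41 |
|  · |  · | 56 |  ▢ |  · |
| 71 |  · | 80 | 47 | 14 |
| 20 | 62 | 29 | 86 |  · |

The 25 entries sum to 1250, so each line sums to 1250/5 = 250.
Row 4 needs 250; the known cells sum to 212, so (4,2) = 38.
The remaining cell in row 5 is (5,5) = 250 − 197 = 53.
Column 2 needs 250; the known cells sum to 176, so (3,2) = 74.
The remaining cell in column 3 is (2,3) = 250 − 233 = 17.
Column 5 needs 250; the known cells sum to 185, so (3,5) = 65.
From main diagonal, 250 − (50 + 56 + 47 + 53) gives (1,1) = 44.
Using anti-diagonal: 77 + 56 + 38 + 20 + ? → (2,4) = 250 − 191 = 59.
Row 1 must total 250; the given cells sum to 215, so (1,4) = 35.
Using row 2: 50 + 17 + 59 + 41 + ? → (2,1) = 250 − 167 = 83.
Column 1 must total 250; the given cells sum to 218, so (3,1) = 32.
Column 4 needs 250; the known cells sum to 227, so (3,4) = 23.

23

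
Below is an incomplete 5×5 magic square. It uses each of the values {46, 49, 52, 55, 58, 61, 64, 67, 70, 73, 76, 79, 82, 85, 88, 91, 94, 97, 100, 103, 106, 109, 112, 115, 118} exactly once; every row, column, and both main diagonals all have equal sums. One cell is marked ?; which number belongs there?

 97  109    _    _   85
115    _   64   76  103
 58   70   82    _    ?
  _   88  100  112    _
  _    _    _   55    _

The 25 entries sum to 2050, so each line sums to 2050/5 = 410.
Row 2 must total 410; the given cells sum to 358, so (2,2) = 52.
The remaining cell in column 2 is (5,2) = 410 − 319 = 91.
Using main diagonal: 97 + 52 + 82 + 112 + ? → (5,5) = 410 − 343 = 67.
Using anti-diagonal: 85 + 76 + 82 + 88 + ? → (5,1) = 410 − 331 = 79.
Row 5 must total 410; the given cells sum to 292, so (5,3) = 118.
The remaining cell in column 1 is (4,1) = 410 − 349 = 61.
Using column 3: 64 + 82 + 100 + 118 + ? → (1,3) = 410 − 364 = 46.
From row 1, 410 − (97 + 109 + 46 + 85) gives (1,4) = 73.
Row 4 needs 410; the known cells sum to 361, so (4,5) = 49.
Column 4 needs 410; the known cells sum to 316, so (3,4) = 94.
Column 5 needs 410; the known cells sum to 304, so (3,5) = 106.

106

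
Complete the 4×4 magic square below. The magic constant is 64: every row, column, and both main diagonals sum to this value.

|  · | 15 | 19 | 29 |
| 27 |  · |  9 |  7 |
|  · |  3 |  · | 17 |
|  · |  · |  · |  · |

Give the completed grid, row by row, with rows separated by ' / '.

The remaining cell in row 1 is (1,1) = 64 − 63 = 1.
From row 2, 64 − (27 + 9 + 7) gives (2,2) = 21.
The remaining cell in column 2 is (4,2) = 64 − 39 = 25.
From column 4, 64 − (29 + 7 + 17) gives (4,4) = 11.
From main diagonal, 64 − (1 + 21 + 11) gives (3,3) = 31.
From anti-diagonal, 64 − (29 + 9 + 3) gives (4,1) = 23.
Row 3 must total 64; the given cells sum to 51, so (3,1) = 13.
Row 4 must total 64; the given cells sum to 59, so (4,3) = 5.

1 15 19 29 / 27 21 9 7 / 13 3 31 17 / 23 25 5 11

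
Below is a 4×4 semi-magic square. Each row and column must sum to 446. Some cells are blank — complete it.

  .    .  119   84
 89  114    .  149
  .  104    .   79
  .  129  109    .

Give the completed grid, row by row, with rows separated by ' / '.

144 99 119 84 / 89 114 94 149 / 139 104 124 79 / 74 129 109 134

Row 2 must total 446; the given cells sum to 352, so (2,3) = 94.
Column 2: 114 + 104 + 129 + ? = 446, so (1,2) = 99.
From column 3, 446 − (119 + 94 + 109) gives (3,3) = 124.
From column 4, 446 − (84 + 149 + 79) gives (4,4) = 134.
Row 1 needs 446; the known cells sum to 302, so (1,1) = 144.
Row 3 must total 446; the given cells sum to 307, so (3,1) = 139.
Row 4 needs 446; the known cells sum to 372, so (4,1) = 74.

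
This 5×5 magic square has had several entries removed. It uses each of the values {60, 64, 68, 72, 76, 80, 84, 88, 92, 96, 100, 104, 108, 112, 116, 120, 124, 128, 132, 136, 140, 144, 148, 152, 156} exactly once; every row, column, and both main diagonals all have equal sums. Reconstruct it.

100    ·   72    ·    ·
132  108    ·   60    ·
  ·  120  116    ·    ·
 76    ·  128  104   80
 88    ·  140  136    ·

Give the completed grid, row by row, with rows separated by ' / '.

100 96 72 148 124 / 132 108 84 60 156 / 144 120 116 92 68 / 76 152 128 104 80 / 88 64 140 136 112

The 25 entries sum to 2700, so each line sums to 2700/5 = 540.
Using row 4: 76 + 128 + 104 + 80 + ? → (4,2) = 540 − 388 = 152.
Using column 1: 100 + 132 + 76 + 88 + ? → (3,1) = 540 − 396 = 144.
From column 3, 540 − (72 + 116 + 128 + 140) gives (2,3) = 84.
Main diagonal must total 540; the given cells sum to 428, so (5,5) = 112.
From anti-diagonal, 540 − (60 + 116 + 152 + 88) gives (1,5) = 124.
The remaining cell in row 2 is (2,5) = 540 − 384 = 156.
Row 5 must total 540; the given cells sum to 476, so (5,2) = 64.
The remaining cell in column 2 is (1,2) = 540 − 444 = 96.
The remaining cell in column 5 is (3,5) = 540 − 472 = 68.
Row 1 needs 540; the known cells sum to 392, so (1,4) = 148.
Row 3 needs 540; the known cells sum to 448, so (3,4) = 92.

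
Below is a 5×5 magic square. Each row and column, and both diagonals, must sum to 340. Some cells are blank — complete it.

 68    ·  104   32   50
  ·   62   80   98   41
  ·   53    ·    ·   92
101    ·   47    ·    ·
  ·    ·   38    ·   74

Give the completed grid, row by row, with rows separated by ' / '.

68 86 104 32 50 / 59 62 80 98 41 / 35 53 71 89 92 / 101 44 47 65 83 / 77 95 38 56 74

Using row 1: 68 + 104 + 32 + 50 + ? → (1,2) = 340 − 254 = 86.
Row 2: 62 + 80 + 98 + 41 + ? = 340, so (2,1) = 59.
Using column 3: 104 + 80 + 47 + 38 + ? → (3,3) = 340 − 269 = 71.
From column 5, 340 − (50 + 41 + 92 + 74) gives (4,5) = 83.
Main diagonal needs 340; the known cells sum to 275, so (4,4) = 65.
Row 4 needs 340; the known cells sum to 296, so (4,2) = 44.
From column 2, 340 − (86 + 62 + 53 + 44) gives (5,2) = 95.
Anti-diagonal needs 340; the known cells sum to 263, so (5,1) = 77.
Row 5: 77 + 95 + 38 + 74 + ? = 340, so (5,4) = 56.
Column 1 must total 340; the given cells sum to 305, so (3,1) = 35.
Column 4 needs 340; the known cells sum to 251, so (3,4) = 89.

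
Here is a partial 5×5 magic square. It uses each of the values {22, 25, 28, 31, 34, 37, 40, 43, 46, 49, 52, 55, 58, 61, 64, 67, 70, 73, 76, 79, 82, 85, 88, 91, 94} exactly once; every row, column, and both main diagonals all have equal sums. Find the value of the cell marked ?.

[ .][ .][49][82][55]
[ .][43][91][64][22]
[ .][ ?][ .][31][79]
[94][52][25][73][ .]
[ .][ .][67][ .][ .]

The 25 entries sum to 1450, so each line sums to 1450/5 = 290.
Row 2 needs 290; the known cells sum to 220, so (2,1) = 70.
Row 4 must total 290; the given cells sum to 244, so (4,5) = 46.
Using column 3: 49 + 91 + 25 + 67 + ? → (3,3) = 290 − 232 = 58.
Column 4 needs 290; the known cells sum to 250, so (5,4) = 40.
Column 5: 55 + 22 + 79 + 46 + ? = 290, so (5,5) = 88.
From main diagonal, 290 − (43 + 58 + 73 + 88) gives (1,1) = 28.
From anti-diagonal, 290 − (55 + 64 + 58 + 52) gives (5,1) = 61.
Using row 1: 28 + 49 + 82 + 55 + ? → (1,2) = 290 − 214 = 76.
Row 5: 61 + 67 + 40 + 88 + ? = 290, so (5,2) = 34.
From column 1, 290 − (28 + 70 + 94 + 61) gives (3,1) = 37.
From column 2, 290 − (76 + 43 + 52 + 34) gives (3,2) = 85.

85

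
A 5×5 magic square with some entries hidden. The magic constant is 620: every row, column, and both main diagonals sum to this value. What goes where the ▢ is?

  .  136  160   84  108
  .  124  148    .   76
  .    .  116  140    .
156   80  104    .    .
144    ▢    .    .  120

168

Row 1 needs 620; the known cells sum to 488, so (1,1) = 132.
Column 3: 160 + 148 + 116 + 104 + ? = 620, so (5,3) = 92.
Main diagonal needs 620; the known cells sum to 492, so (4,4) = 128.
Anti-diagonal must total 620; the given cells sum to 448, so (2,4) = 172.
Row 2: 124 + 148 + 172 + 76 + ? = 620, so (2,1) = 100.
The remaining cell in row 4 is (4,5) = 620 − 468 = 152.
Column 1: 132 + 100 + 156 + 144 + ? = 620, so (3,1) = 88.
Column 4 must total 620; the given cells sum to 524, so (5,4) = 96.
Using column 5: 108 + 76 + 152 + 120 + ? → (3,5) = 620 − 456 = 164.
The remaining cell in row 3 is (3,2) = 620 − 508 = 112.
Row 5: 144 + 92 + 96 + 120 + ? = 620, so (5,2) = 168.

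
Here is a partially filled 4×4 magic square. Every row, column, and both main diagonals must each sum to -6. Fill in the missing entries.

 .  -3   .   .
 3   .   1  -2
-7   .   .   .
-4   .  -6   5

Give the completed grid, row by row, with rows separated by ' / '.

Using row 2: 3 + 1 + (-2) + ? → (2,2) = -6 − 2 = -8.
Using row 4: -4 + (-6) + 5 + ? → (4,2) = -6 − (-5) = -1.
Column 1 must total -6; the given cells sum to -8, so (1,1) = 2.
The remaining cell in column 2 is (3,2) = -6 − (-12) = 6.
Using main diagonal: 2 + (-8) + 5 + ? → (3,3) = -6 − (-1) = -5.
Anti-diagonal must total -6; the given cells sum to 3, so (1,4) = -9.
Row 1 must total -6; the given cells sum to -10, so (1,3) = 4.
Row 3 must total -6; the given cells sum to -6, so (3,4) = 0.

2 -3 4 -9 / 3 -8 1 -2 / -7 6 -5 0 / -4 -1 -6 5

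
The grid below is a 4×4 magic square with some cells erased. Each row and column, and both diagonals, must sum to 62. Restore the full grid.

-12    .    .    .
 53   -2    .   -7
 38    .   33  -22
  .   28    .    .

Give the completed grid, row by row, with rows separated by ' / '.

Row 2: 53 + (-2) + (-7) + ? = 62, so (2,3) = 18.
Using row 3: 38 + 33 + (-22) + ? → (3,2) = 62 − 49 = 13.
Column 1: -12 + 53 + 38 + ? = 62, so (4,1) = -17.
Column 2 needs 62; the known cells sum to 39, so (1,2) = 23.
The remaining cell in main diagonal is (4,4) = 62 − 19 = 43.
The remaining cell in anti-diagonal is (1,4) = 62 − 14 = 48.
Using row 1: -12 + 23 + 48 + ? → (1,3) = 62 − 59 = 3.
Using row 4: -17 + 28 + 43 + ? → (4,3) = 62 − 54 = 8.

-12 23 3 48 / 53 -2 18 -7 / 38 13 33 -22 / -17 28 8 43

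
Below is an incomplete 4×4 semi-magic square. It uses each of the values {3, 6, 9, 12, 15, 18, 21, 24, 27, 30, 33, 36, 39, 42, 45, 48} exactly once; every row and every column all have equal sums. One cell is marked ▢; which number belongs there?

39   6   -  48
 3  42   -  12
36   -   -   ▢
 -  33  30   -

27

The 16 entries sum to 408, so each line sums to 408/4 = 102.
Row 1 must total 102; the given cells sum to 93, so (1,3) = 9.
Row 2 needs 102; the known cells sum to 57, so (2,3) = 45.
Column 1 needs 102; the known cells sum to 78, so (4,1) = 24.
Column 2 needs 102; the known cells sum to 81, so (3,2) = 21.
Column 3 must total 102; the given cells sum to 84, so (3,3) = 18.
From row 3, 102 − (36 + 21 + 18) gives (3,4) = 27.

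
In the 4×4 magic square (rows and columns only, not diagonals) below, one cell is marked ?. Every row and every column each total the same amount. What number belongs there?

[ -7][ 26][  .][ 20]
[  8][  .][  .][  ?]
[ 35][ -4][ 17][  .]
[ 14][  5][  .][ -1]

29

Column 1 is complete and sums to 50; that is the magic constant.
Row 1 needs 50; the known cells sum to 39, so (1,3) = 11.
Row 3 must total 50; the given cells sum to 48, so (3,4) = 2.
Row 4 needs 50; the known cells sum to 18, so (4,3) = 32.
Column 2 needs 50; the known cells sum to 27, so (2,2) = 23.
Column 3 needs 50; the known cells sum to 60, so (2,3) = -10.
Using column 4: 20 + 2 + (-1) + ? → (2,4) = 50 − 21 = 29.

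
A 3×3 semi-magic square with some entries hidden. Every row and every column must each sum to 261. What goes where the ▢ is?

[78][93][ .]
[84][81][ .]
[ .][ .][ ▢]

Row 1 must total 261; the given cells sum to 171, so (1,3) = 90.
Row 2: 84 + 81 + ? = 261, so (2,3) = 96.
From column 1, 261 − (78 + 84) gives (3,1) = 99.
Column 2 must total 261; the given cells sum to 174, so (3,2) = 87.
Column 3 must total 261; the given cells sum to 186, so (3,3) = 75.

75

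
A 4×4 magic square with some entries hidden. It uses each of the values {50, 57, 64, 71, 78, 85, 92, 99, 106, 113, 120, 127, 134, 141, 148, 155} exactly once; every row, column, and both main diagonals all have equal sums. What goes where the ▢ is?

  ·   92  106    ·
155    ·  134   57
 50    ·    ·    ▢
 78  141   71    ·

The 16 entries sum to 1640, so each line sums to 1640/4 = 410.
Row 2 must total 410; the given cells sum to 346, so (2,2) = 64.
The remaining cell in row 4 is (4,4) = 410 − 290 = 120.
Column 1: 155 + 50 + 78 + ? = 410, so (1,1) = 127.
From column 2, 410 − (92 + 64 + 141) gives (3,2) = 113.
Using column 3: 106 + 134 + 71 + ? → (3,3) = 410 − 311 = 99.
The remaining cell in anti-diagonal is (1,4) = 410 − 325 = 85.
From row 3, 410 − (50 + 113 + 99) gives (3,4) = 148.

148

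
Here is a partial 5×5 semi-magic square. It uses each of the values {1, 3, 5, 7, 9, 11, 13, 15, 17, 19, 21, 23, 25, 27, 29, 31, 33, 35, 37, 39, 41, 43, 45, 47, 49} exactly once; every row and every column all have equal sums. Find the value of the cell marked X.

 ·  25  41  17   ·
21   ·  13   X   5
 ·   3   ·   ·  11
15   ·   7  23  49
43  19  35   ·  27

The 25 entries sum to 625, so each line sums to 625/5 = 125.
The remaining cell in row 4 is (4,2) = 125 − 94 = 31.
Row 5 needs 125; the known cells sum to 124, so (5,4) = 1.
Column 2 must total 125; the given cells sum to 78, so (2,2) = 47.
From column 3, 125 − (41 + 13 + 7 + 35) gives (3,3) = 29.
Using column 5: 5 + 11 + 49 + 27 + ? → (1,5) = 125 − 92 = 33.
Row 1 must total 125; the given cells sum to 116, so (1,1) = 9.
The remaining cell in row 2 is (2,4) = 125 − 86 = 39.

39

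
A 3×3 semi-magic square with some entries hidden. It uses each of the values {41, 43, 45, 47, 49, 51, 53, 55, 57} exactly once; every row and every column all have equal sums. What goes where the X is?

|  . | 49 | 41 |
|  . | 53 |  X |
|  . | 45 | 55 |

The 9 entries sum to 441, so each line sums to 441/3 = 147.
Row 1 must total 147; the given cells sum to 90, so (1,1) = 57.
Row 3 must total 147; the given cells sum to 100, so (3,1) = 47.
Using column 1: 57 + 47 + ? → (2,1) = 147 − 104 = 43.
Column 3 needs 147; the known cells sum to 96, so (2,3) = 51.

51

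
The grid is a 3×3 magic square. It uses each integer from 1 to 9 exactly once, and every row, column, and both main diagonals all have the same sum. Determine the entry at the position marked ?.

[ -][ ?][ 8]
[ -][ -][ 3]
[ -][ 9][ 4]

The entries are 1 through 9, which sum to 45, so each line sums to 45/3 = 15.
From row 3, 15 − (9 + 4) gives (3,1) = 2.
Using anti-diagonal: 8 + 2 + ? → (2,2) = 15 − 10 = 5.
Row 2 must total 15; the given cells sum to 8, so (2,1) = 7.
Column 1 needs 15; the known cells sum to 9, so (1,1) = 6.
The remaining cell in column 2 is (1,2) = 15 − 14 = 1.

1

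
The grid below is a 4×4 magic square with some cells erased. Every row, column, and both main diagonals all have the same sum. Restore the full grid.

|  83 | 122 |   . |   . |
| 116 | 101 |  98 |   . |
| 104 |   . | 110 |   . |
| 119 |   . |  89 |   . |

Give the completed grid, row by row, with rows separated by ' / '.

Column 1 is already complete: 83 + 116 + 104 + 119 = 422, so that is the magic constant.
Row 2 needs 422; the known cells sum to 315, so (2,4) = 107.
Using column 3: 98 + 110 + 89 + ? → (1,3) = 422 − 297 = 125.
The remaining cell in main diagonal is (4,4) = 422 − 294 = 128.
Row 1: 83 + 122 + 125 + ? = 422, so (1,4) = 92.
Using row 4: 119 + 89 + 128 + ? → (4,2) = 422 − 336 = 86.
From column 2, 422 − (122 + 101 + 86) gives (3,2) = 113.
From column 4, 422 − (92 + 107 + 128) gives (3,4) = 95.

83 122 125 92 / 116 101 98 107 / 104 113 110 95 / 119 86 89 128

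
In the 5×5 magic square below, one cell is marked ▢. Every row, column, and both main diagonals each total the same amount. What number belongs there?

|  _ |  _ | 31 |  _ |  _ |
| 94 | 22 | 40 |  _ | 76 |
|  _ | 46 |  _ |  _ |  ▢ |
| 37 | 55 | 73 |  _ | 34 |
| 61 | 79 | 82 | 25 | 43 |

Row 5 is complete and sums to 290; that is the magic constant.
From row 2, 290 − (94 + 22 + 40 + 76) gives (2,4) = 58.
Using row 4: 37 + 55 + 73 + 34 + ? → (4,4) = 290 − 199 = 91.
From column 2, 290 − (22 + 46 + 55 + 79) gives (1,2) = 88.
Column 3: 31 + 40 + 73 + 82 + ? = 290, so (3,3) = 64.
The remaining cell in main diagonal is (1,1) = 290 − 220 = 70.
Anti-diagonal: 58 + 64 + 55 + 61 + ? = 290, so (1,5) = 52.
Row 1 needs 290; the known cells sum to 241, so (1,4) = 49.
Column 1 needs 290; the known cells sum to 262, so (3,1) = 28.
Using column 4: 49 + 58 + 91 + 25 + ? → (3,4) = 290 − 223 = 67.
Column 5 needs 290; the known cells sum to 205, so (3,5) = 85.

85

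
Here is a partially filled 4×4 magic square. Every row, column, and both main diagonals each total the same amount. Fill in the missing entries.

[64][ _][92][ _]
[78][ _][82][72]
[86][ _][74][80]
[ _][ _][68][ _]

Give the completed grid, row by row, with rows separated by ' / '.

Column 3 is already complete: 92 + 82 + 74 + 68 = 316, so that is the magic constant.
Row 2 needs 316; the known cells sum to 232, so (2,2) = 84.
Using row 3: 86 + 74 + 80 + ? → (3,2) = 316 − 240 = 76.
The remaining cell in column 1 is (4,1) = 316 − 228 = 88.
Using main diagonal: 64 + 84 + 74 + ? → (4,4) = 316 − 222 = 94.
Anti-diagonal must total 316; the given cells sum to 246, so (1,4) = 70.
Row 1: 64 + 92 + 70 + ? = 316, so (1,2) = 90.
Row 4 needs 316; the known cells sum to 250, so (4,2) = 66.

64 90 92 70 / 78 84 82 72 / 86 76 74 80 / 88 66 68 94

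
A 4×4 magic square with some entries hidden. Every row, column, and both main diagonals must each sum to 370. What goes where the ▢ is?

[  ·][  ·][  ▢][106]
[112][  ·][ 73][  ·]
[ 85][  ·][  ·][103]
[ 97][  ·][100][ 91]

109

Row 4 needs 370; the known cells sum to 288, so (4,2) = 82.
Column 1 needs 370; the known cells sum to 294, so (1,1) = 76.
Column 4 needs 370; the known cells sum to 300, so (2,4) = 70.
From anti-diagonal, 370 − (106 + 73 + 97) gives (3,2) = 94.
Row 2: 112 + 73 + 70 + ? = 370, so (2,2) = 115.
The remaining cell in row 3 is (3,3) = 370 − 282 = 88.
Column 2 must total 370; the given cells sum to 291, so (1,2) = 79.
From column 3, 370 − (73 + 88 + 100) gives (1,3) = 109.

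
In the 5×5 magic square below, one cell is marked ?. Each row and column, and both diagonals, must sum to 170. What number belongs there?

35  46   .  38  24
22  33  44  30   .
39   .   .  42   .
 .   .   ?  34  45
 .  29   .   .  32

From row 1, 170 − (35 + 46 + 38 + 24) gives (1,3) = 27.
Row 2 must total 170; the given cells sum to 129, so (2,5) = 41.
From column 4, 170 − (38 + 30 + 42 + 34) gives (5,4) = 26.
Column 5 needs 170; the known cells sum to 142, so (3,5) = 28.
Main diagonal: 35 + 33 + 34 + 32 + ? = 170, so (3,3) = 36.
Using row 3: 39 + 36 + 42 + 28 + ? → (3,2) = 170 − 145 = 25.
Column 2 must total 170; the given cells sum to 133, so (4,2) = 37.
Anti-diagonal needs 170; the known cells sum to 127, so (5,1) = 43.
Row 5: 43 + 29 + 26 + 32 + ? = 170, so (5,3) = 40.
Column 1: 35 + 22 + 39 + 43 + ? = 170, so (4,1) = 31.
Column 3: 27 + 44 + 36 + 40 + ? = 170, so (4,3) = 23.

23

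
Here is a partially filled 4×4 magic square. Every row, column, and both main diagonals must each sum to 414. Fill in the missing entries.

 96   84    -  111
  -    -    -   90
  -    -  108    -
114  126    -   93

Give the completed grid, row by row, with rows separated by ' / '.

96 84 123 111 / 105 117 102 90 / 99 87 108 120 / 114 126 81 93

Row 1: 96 + 84 + 111 + ? = 414, so (1,3) = 123.
Using row 4: 114 + 126 + 93 + ? → (4,3) = 414 − 333 = 81.
Column 3: 123 + 108 + 81 + ? = 414, so (2,3) = 102.
Column 4: 111 + 90 + 93 + ? = 414, so (3,4) = 120.
Main diagonal: 96 + 108 + 93 + ? = 414, so (2,2) = 117.
Anti-diagonal: 111 + 102 + 114 + ? = 414, so (3,2) = 87.
Row 2: 117 + 102 + 90 + ? = 414, so (2,1) = 105.
Row 3 needs 414; the known cells sum to 315, so (3,1) = 99.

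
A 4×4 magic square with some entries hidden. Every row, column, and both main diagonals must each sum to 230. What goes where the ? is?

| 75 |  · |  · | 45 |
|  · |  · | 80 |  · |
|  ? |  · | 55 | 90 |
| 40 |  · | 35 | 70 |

20

Using row 4: 40 + 35 + 70 + ? → (4,2) = 230 − 145 = 85.
Column 3 must total 230; the given cells sum to 170, so (1,3) = 60.
Column 4 needs 230; the known cells sum to 205, so (2,4) = 25.
Using main diagonal: 75 + 55 + 70 + ? → (2,2) = 230 − 200 = 30.
Anti-diagonal needs 230; the known cells sum to 165, so (3,2) = 65.
Row 1 must total 230; the given cells sum to 180, so (1,2) = 50.
Row 2: 30 + 80 + 25 + ? = 230, so (2,1) = 95.
Row 3: 65 + 55 + 90 + ? = 230, so (3,1) = 20.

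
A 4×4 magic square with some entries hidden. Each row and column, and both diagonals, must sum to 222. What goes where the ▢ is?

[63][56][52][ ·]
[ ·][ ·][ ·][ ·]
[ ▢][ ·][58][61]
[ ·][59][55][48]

Row 1: 63 + 56 + 52 + ? = 222, so (1,4) = 51.
From row 4, 222 − (59 + 55 + 48) gives (4,1) = 60.
Column 3: 52 + 58 + 55 + ? = 222, so (2,3) = 57.
Column 4 needs 222; the known cells sum to 160, so (2,4) = 62.
Using main diagonal: 63 + 58 + 48 + ? → (2,2) = 222 − 169 = 53.
Anti-diagonal must total 222; the given cells sum to 168, so (3,2) = 54.
Using row 2: 53 + 57 + 62 + ? → (2,1) = 222 − 172 = 50.
Using row 3: 54 + 58 + 61 + ? → (3,1) = 222 − 173 = 49.

49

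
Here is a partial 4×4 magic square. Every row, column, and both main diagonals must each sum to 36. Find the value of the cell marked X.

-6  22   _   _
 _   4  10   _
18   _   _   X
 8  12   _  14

-4

The remaining cell in row 4 is (4,3) = 36 − 34 = 2.
Column 1: -6 + 18 + 8 + ? = 36, so (2,1) = 16.
From column 2, 36 − (22 + 4 + 12) gives (3,2) = -2.
Main diagonal must total 36; the given cells sum to 12, so (3,3) = 24.
From anti-diagonal, 36 − (10 + (-2) + 8) gives (1,4) = 20.
Row 1 must total 36; the given cells sum to 36, so (1,3) = 0.
From row 2, 36 − (16 + 4 + 10) gives (2,4) = 6.
Row 3: 18 + (-2) + 24 + ? = 36, so (3,4) = -4.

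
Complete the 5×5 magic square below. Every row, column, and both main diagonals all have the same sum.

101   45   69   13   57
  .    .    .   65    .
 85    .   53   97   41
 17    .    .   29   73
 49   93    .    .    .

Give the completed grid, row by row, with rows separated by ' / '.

Row 1 is already complete: 101 + 45 + 69 + 13 + 57 = 285, so that is the magic constant.
From row 3, 285 − (85 + 53 + 97 + 41) gives (3,2) = 9.
Column 1 must total 285; the given cells sum to 252, so (2,1) = 33.
Using column 4: 13 + 65 + 97 + 29 + ? → (5,4) = 285 − 204 = 81.
From anti-diagonal, 285 − (57 + 65 + 53 + 49) gives (4,2) = 61.
Row 4 must total 285; the given cells sum to 180, so (4,3) = 105.
From column 2, 285 − (45 + 9 + 61 + 93) gives (2,2) = 77.
The remaining cell in main diagonal is (5,5) = 285 − 260 = 25.
Row 5: 49 + 93 + 81 + 25 + ? = 285, so (5,3) = 37.
From column 3, 285 − (69 + 53 + 105 + 37) gives (2,3) = 21.
Column 5 needs 285; the known cells sum to 196, so (2,5) = 89.

101 45 69 13 57 / 33 77 21 65 89 / 85 9 53 97 41 / 17 61 105 29 73 / 49 93 37 81 25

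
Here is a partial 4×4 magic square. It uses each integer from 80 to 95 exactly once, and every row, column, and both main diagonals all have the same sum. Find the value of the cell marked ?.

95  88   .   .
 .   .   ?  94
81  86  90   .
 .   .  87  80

The entries are 80 through 95, which sum to 1400, so each line sums to 1400/4 = 350.
Using row 3: 81 + 86 + 90 + ? → (3,4) = 350 − 257 = 93.
The remaining cell in column 4 is (1,4) = 350 − 267 = 83.
Main diagonal: 95 + 90 + 80 + ? = 350, so (2,2) = 85.
Row 1 needs 350; the known cells sum to 266, so (1,3) = 84.
Column 2: 88 + 85 + 86 + ? = 350, so (4,2) = 91.
Column 3 needs 350; the known cells sum to 261, so (2,3) = 89.

89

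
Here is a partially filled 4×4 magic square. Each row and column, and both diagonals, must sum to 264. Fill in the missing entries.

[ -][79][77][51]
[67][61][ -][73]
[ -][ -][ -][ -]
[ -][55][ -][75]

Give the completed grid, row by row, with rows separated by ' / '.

57 79 77 51 / 67 61 63 73 / 59 69 71 65 / 81 55 53 75

The remaining cell in row 1 is (1,1) = 264 − 207 = 57.
Using row 2: 67 + 61 + 73 + ? → (2,3) = 264 − 201 = 63.
Column 2 needs 264; the known cells sum to 195, so (3,2) = 69.
Column 4: 51 + 73 + 75 + ? = 264, so (3,4) = 65.
Main diagonal must total 264; the given cells sum to 193, so (3,3) = 71.
Anti-diagonal needs 264; the known cells sum to 183, so (4,1) = 81.
Using row 3: 69 + 71 + 65 + ? → (3,1) = 264 − 205 = 59.
From row 4, 264 − (81 + 55 + 75) gives (4,3) = 53.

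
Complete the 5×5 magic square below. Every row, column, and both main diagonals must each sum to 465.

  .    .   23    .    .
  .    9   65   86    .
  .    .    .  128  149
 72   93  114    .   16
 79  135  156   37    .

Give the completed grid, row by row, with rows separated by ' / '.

From row 4, 465 − (72 + 93 + 114 + 16) gives (4,4) = 170.
Row 5: 79 + 135 + 156 + 37 + ? = 465, so (5,5) = 58.
Column 3 must total 465; the given cells sum to 358, so (3,3) = 107.
From column 4, 465 − (86 + 128 + 170 + 37) gives (1,4) = 44.
Main diagonal: 9 + 107 + 170 + 58 + ? = 465, so (1,1) = 121.
Anti-diagonal must total 465; the given cells sum to 365, so (1,5) = 100.
Row 1 needs 465; the known cells sum to 288, so (1,2) = 177.
From column 2, 465 − (177 + 9 + 93 + 135) gives (3,2) = 51.
Using column 5: 100 + 149 + 16 + 58 + ? → (2,5) = 465 − 323 = 142.
Using row 2: 9 + 65 + 86 + 142 + ? → (2,1) = 465 − 302 = 163.
Using row 3: 51 + 107 + 128 + 149 + ? → (3,1) = 465 − 435 = 30.

121 177 23 44 100 / 163 9 65 86 142 / 30 51 107 128 149 / 72 93 114 170 16 / 79 135 156 37 58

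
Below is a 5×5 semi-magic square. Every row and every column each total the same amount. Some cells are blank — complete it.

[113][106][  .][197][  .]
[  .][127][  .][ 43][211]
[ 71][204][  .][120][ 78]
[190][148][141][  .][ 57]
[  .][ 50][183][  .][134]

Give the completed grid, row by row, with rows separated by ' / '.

Column 2 is already complete: 106 + 127 + 204 + 148 + 50 = 635, so that is the magic constant.
The remaining cell in row 3 is (3,3) = 635 − 473 = 162.
Row 4: 190 + 148 + 141 + 57 + ? = 635, so (4,4) = 99.
From column 4, 635 − (197 + 43 + 120 + 99) gives (5,4) = 176.
The remaining cell in column 5 is (1,5) = 635 − 480 = 155.
Row 1 must total 635; the given cells sum to 571, so (1,3) = 64.
Row 5: 50 + 183 + 176 + 134 + ? = 635, so (5,1) = 92.
Column 1 must total 635; the given cells sum to 466, so (2,1) = 169.
Column 3 needs 635; the known cells sum to 550, so (2,3) = 85.

113 106 64 197 155 / 169 127 85 43 211 / 71 204 162 120 78 / 190 148 141 99 57 / 92 50 183 176 134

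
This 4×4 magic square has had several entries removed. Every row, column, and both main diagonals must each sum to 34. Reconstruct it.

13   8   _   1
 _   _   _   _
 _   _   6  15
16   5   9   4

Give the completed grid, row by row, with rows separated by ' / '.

Row 1 needs 34; the known cells sum to 22, so (1,3) = 12.
The remaining cell in column 3 is (2,3) = 34 − 27 = 7.
Using column 4: 1 + 15 + 4 + ? → (2,4) = 34 − 20 = 14.
Using main diagonal: 13 + 6 + 4 + ? → (2,2) = 34 − 23 = 11.
The remaining cell in anti-diagonal is (3,2) = 34 − 24 = 10.
Row 2 needs 34; the known cells sum to 32, so (2,1) = 2.
Row 3 needs 34; the known cells sum to 31, so (3,1) = 3.

13 8 12 1 / 2 11 7 14 / 3 10 6 15 / 16 5 9 4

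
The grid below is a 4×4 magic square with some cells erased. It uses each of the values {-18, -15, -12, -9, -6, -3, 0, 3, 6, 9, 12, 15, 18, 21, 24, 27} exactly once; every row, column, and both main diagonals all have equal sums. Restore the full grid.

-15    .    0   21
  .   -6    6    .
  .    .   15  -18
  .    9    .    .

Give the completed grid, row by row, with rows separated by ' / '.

The 16 entries sum to 72, so each line sums to 72/4 = 18.
Row 1 needs 18; the known cells sum to 6, so (1,2) = 12.
Column 2 needs 18; the known cells sum to 15, so (3,2) = 3.
Column 3: 0 + 6 + 15 + ? = 18, so (4,3) = -3.
The remaining cell in main diagonal is (4,4) = 18 − (-6) = 24.
Anti-diagonal needs 18; the known cells sum to 30, so (4,1) = -12.
The remaining cell in row 3 is (3,1) = 18 − 0 = 18.
Column 1 needs 18; the known cells sum to -9, so (2,1) = 27.
Column 4: 21 + (-18) + 24 + ? = 18, so (2,4) = -9.

-15 12 0 21 / 27 -6 6 -9 / 18 3 15 -18 / -12 9 -3 24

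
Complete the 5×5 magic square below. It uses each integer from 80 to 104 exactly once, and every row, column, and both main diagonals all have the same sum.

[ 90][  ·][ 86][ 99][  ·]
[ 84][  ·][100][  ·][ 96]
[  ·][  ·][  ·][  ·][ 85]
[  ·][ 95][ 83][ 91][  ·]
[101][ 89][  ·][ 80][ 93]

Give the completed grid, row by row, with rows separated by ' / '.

90 103 86 99 82 / 84 92 100 88 96 / 98 81 94 102 85 / 87 95 83 91 104 / 101 89 97 80 93

The entries are 80 through 104, which sum to 2300, so each line sums to 2300/5 = 460.
Row 5: 101 + 89 + 80 + 93 + ? = 460, so (5,3) = 97.
Using column 3: 86 + 100 + 83 + 97 + ? → (3,3) = 460 − 366 = 94.
Main diagonal needs 460; the known cells sum to 368, so (2,2) = 92.
The remaining cell in row 2 is (2,4) = 460 − 372 = 88.
Column 4 needs 460; the known cells sum to 358, so (3,4) = 102.
Anti-diagonal needs 460; the known cells sum to 378, so (1,5) = 82.
From row 1, 460 − (90 + 86 + 99 + 82) gives (1,2) = 103.
Column 2 must total 460; the given cells sum to 379, so (3,2) = 81.
Column 5 must total 460; the given cells sum to 356, so (4,5) = 104.
Row 3 needs 460; the known cells sum to 362, so (3,1) = 98.
Row 4 must total 460; the given cells sum to 373, so (4,1) = 87.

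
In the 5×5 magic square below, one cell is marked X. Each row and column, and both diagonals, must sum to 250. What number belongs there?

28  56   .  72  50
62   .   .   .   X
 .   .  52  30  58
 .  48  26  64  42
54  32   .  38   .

Row 1: 28 + 56 + 72 + 50 + ? = 250, so (1,3) = 44.
From row 4, 250 − (48 + 26 + 64 + 42) gives (4,1) = 70.
Column 1 needs 250; the known cells sum to 214, so (3,1) = 36.
Column 4 must total 250; the given cells sum to 204, so (2,4) = 46.
From row 3, 250 − (36 + 52 + 30 + 58) gives (3,2) = 74.
Column 2 must total 250; the given cells sum to 210, so (2,2) = 40.
From main diagonal, 250 − (28 + 40 + 52 + 64) gives (5,5) = 66.
Row 5 needs 250; the known cells sum to 190, so (5,3) = 60.
Using column 3: 44 + 52 + 26 + 60 + ? → (2,3) = 250 − 182 = 68.
From column 5, 250 − (50 + 58 + 42 + 66) gives (2,5) = 34.

34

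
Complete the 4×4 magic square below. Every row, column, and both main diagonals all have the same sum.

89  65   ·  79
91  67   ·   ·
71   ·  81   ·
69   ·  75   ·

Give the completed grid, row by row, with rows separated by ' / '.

Column 1 is already complete: 89 + 91 + 71 + 69 = 320, so that is the magic constant.
Row 1 needs 320; the known cells sum to 233, so (1,3) = 87.
The remaining cell in column 3 is (2,3) = 320 − 243 = 77.
From main diagonal, 320 − (89 + 67 + 81) gives (4,4) = 83.
Anti-diagonal needs 320; the known cells sum to 225, so (3,2) = 95.
Row 2 must total 320; the given cells sum to 235, so (2,4) = 85.
The remaining cell in row 3 is (3,4) = 320 − 247 = 73.
Using row 4: 69 + 75 + 83 + ? → (4,2) = 320 − 227 = 93.

89 65 87 79 / 91 67 77 85 / 71 95 81 73 / 69 93 75 83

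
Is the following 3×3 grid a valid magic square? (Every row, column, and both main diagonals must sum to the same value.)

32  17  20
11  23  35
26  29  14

Row 1: 32 + 17 + 20 = 69.
Row 2: 11 + 23 + 35 = 69.
Row 3: 26 + 29 + 14 = 69.
Column 1: 32 + 11 + 26 = 69.
Column 2: 17 + 23 + 29 = 69.
Column 3: 20 + 35 + 14 = 69.
Main diagonal: 32 + 23 + 14 = 69.
Anti-diagonal: 20 + 23 + 26 = 69.
All lines sum to 69.

Yes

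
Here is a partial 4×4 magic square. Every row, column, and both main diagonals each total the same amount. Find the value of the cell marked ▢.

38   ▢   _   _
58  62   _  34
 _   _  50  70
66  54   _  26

18

Main diagonal is complete and sums to 176; that is the magic constant.
Row 2: 58 + 62 + 34 + ? = 176, so (2,3) = 22.
Using row 4: 66 + 54 + 26 + ? → (4,3) = 176 − 146 = 30.
Column 1 must total 176; the given cells sum to 162, so (3,1) = 14.
Column 3 must total 176; the given cells sum to 102, so (1,3) = 74.
The remaining cell in column 4 is (1,4) = 176 − 130 = 46.
Using anti-diagonal: 46 + 22 + 66 + ? → (3,2) = 176 − 134 = 42.
Row 1 must total 176; the given cells sum to 158, so (1,2) = 18.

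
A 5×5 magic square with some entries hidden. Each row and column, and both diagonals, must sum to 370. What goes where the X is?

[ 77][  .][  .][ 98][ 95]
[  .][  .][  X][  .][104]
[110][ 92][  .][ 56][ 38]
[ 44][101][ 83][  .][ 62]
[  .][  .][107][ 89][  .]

Using row 3: 110 + 92 + 56 + 38 + ? → (3,3) = 370 − 296 = 74.
Using row 4: 44 + 101 + 83 + 62 + ? → (4,4) = 370 − 290 = 80.
Using column 4: 98 + 56 + 80 + 89 + ? → (2,4) = 370 − 323 = 47.
Column 5: 95 + 104 + 38 + 62 + ? = 370, so (5,5) = 71.
From main diagonal, 370 − (77 + 74 + 80 + 71) gives (2,2) = 68.
From anti-diagonal, 370 − (95 + 47 + 74 + 101) gives (5,1) = 53.
The remaining cell in row 5 is (5,2) = 370 − 320 = 50.
Column 1: 77 + 110 + 44 + 53 + ? = 370, so (2,1) = 86.
Column 2: 68 + 92 + 101 + 50 + ? = 370, so (1,2) = 59.
Row 1: 77 + 59 + 98 + 95 + ? = 370, so (1,3) = 41.
Using row 2: 86 + 68 + 47 + 104 + ? → (2,3) = 370 − 305 = 65.

65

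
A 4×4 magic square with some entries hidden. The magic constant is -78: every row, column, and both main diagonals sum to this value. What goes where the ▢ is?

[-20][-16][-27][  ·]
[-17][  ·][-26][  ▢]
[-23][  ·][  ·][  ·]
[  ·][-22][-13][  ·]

-14

Using row 1: -20 + (-16) + (-27) + ? → (1,4) = -78 − (-63) = -15.
Column 1 needs -78; the known cells sum to -60, so (4,1) = -18.
The remaining cell in column 3 is (3,3) = -78 − (-66) = -12.
From anti-diagonal, -78 − (-15 + (-26) + (-18)) gives (3,2) = -19.
Row 3 needs -78; the known cells sum to -54, so (3,4) = -24.
Row 4: -18 + (-22) + (-13) + ? = -78, so (4,4) = -25.
From column 2, -78 − (-16 + (-19) + (-22)) gives (2,2) = -21.
The remaining cell in column 4 is (2,4) = -78 − (-64) = -14.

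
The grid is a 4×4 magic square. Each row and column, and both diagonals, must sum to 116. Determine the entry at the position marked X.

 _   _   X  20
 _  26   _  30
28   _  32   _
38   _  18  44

Row 4 needs 116; the known cells sum to 100, so (4,2) = 16.
Column 4 needs 116; the known cells sum to 94, so (3,4) = 22.
Main diagonal needs 116; the known cells sum to 102, so (1,1) = 14.
From row 3, 116 − (28 + 32 + 22) gives (3,2) = 34.
Using column 1: 14 + 28 + 38 + ? → (2,1) = 116 − 80 = 36.
Column 2: 26 + 34 + 16 + ? = 116, so (1,2) = 40.
Anti-diagonal must total 116; the given cells sum to 92, so (2,3) = 24.
From row 1, 116 − (14 + 40 + 20) gives (1,3) = 42.

42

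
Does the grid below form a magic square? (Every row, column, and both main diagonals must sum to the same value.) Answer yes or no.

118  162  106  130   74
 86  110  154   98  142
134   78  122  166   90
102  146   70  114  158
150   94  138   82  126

Row 1: 118 + 162 + 106 + 130 + 74 = 590.
Row 2: 86 + 110 + 154 + 98 + 142 = 590.
Row 3: 134 + 78 + 122 + 166 + 90 = 590.
Row 4: 102 + 146 + 70 + 114 + 158 = 590.
Row 5: 150 + 94 + 138 + 82 + 126 = 590.
Column 1: 118 + 86 + 134 + 102 + 150 = 590.
Column 2: 162 + 110 + 78 + 146 + 94 = 590.
Column 3: 106 + 154 + 122 + 70 + 138 = 590.
Column 4: 130 + 98 + 166 + 114 + 82 = 590.
Column 5: 74 + 142 + 90 + 158 + 126 = 590.
Main diagonal: 118 + 110 + 122 + 114 + 126 = 590.
Anti-diagonal: 74 + 98 + 122 + 146 + 150 = 590.
All lines sum to 590.

Yes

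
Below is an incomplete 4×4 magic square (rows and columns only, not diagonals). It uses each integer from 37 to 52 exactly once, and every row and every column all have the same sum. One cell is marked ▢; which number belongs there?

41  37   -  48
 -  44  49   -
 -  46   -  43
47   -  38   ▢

The entries are 37 through 52, which sum to 712, so each line sums to 712/4 = 178.
Row 1 needs 178; the known cells sum to 126, so (1,3) = 52.
Using column 2: 37 + 44 + 46 + ? → (4,2) = 178 − 127 = 51.
Column 3 must total 178; the given cells sum to 139, so (3,3) = 39.
Using row 3: 46 + 39 + 43 + ? → (3,1) = 178 − 128 = 50.
Row 4 must total 178; the given cells sum to 136, so (4,4) = 42.

42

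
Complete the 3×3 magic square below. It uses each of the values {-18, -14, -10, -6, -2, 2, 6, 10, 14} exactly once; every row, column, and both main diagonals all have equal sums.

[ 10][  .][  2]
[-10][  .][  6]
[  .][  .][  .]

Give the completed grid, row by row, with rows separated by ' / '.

10 -18 2 / -10 -2 6 / -6 14 -14

The 9 entries sum to -18, so each line sums to -18/3 = -6.
Using row 1: 10 + 2 + ? → (1,2) = -6 − 12 = -18.
From row 2, -6 − (-10 + 6) gives (2,2) = -2.
Using column 1: 10 + (-10) + ? → (3,1) = -6 − 0 = -6.
Column 2 must total -6; the given cells sum to -20, so (3,2) = 14.
Column 3 must total -6; the given cells sum to 8, so (3,3) = -14.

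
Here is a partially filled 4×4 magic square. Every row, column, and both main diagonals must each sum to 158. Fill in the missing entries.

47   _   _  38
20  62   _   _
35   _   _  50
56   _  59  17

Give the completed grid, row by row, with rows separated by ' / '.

Row 4 needs 158; the known cells sum to 132, so (4,2) = 26.
Column 4 must total 158; the given cells sum to 105, so (2,4) = 53.
Using main diagonal: 47 + 62 + 17 + ? → (3,3) = 158 − 126 = 32.
Using row 2: 20 + 62 + 53 + ? → (2,3) = 158 − 135 = 23.
The remaining cell in row 3 is (3,2) = 158 − 117 = 41.
The remaining cell in column 2 is (1,2) = 158 − 129 = 29.
Column 3: 23 + 32 + 59 + ? = 158, so (1,3) = 44.

47 29 44 38 / 20 62 23 53 / 35 41 32 50 / 56 26 59 17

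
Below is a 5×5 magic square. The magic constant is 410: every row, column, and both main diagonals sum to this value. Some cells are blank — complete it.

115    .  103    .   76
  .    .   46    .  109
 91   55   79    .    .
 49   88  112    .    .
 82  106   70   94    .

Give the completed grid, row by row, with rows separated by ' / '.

115 64 103 52 76 / 73 97 46 85 109 / 91 55 79 118 67 / 49 88 112 61 100 / 82 106 70 94 58

Using row 5: 82 + 106 + 70 + 94 + ? → (5,5) = 410 − 352 = 58.
Column 1 must total 410; the given cells sum to 337, so (2,1) = 73.
Anti-diagonal must total 410; the given cells sum to 325, so (2,4) = 85.
Row 2: 73 + 46 + 85 + 109 + ? = 410, so (2,2) = 97.
Column 2: 97 + 55 + 88 + 106 + ? = 410, so (1,2) = 64.
Using main diagonal: 115 + 97 + 79 + 58 + ? → (4,4) = 410 − 349 = 61.
Row 1: 115 + 64 + 103 + 76 + ? = 410, so (1,4) = 52.
Using row 4: 49 + 88 + 112 + 61 + ? → (4,5) = 410 − 310 = 100.
Column 4: 52 + 85 + 61 + 94 + ? = 410, so (3,4) = 118.
Column 5 must total 410; the given cells sum to 343, so (3,5) = 67.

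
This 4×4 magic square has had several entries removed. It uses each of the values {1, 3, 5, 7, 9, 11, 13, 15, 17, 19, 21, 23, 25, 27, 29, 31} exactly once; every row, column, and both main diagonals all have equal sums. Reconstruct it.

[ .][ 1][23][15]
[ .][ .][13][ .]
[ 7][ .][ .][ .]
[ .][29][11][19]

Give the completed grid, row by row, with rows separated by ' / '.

25 1 23 15 / 27 3 13 21 / 7 31 17 9 / 5 29 11 19

The 16 entries sum to 256, so each line sums to 256/4 = 64.
Using row 1: 1 + 23 + 15 + ? → (1,1) = 64 − 39 = 25.
Row 4: 29 + 11 + 19 + ? = 64, so (4,1) = 5.
The remaining cell in column 1 is (2,1) = 64 − 37 = 27.
From column 3, 64 − (23 + 13 + 11) gives (3,3) = 17.
From main diagonal, 64 − (25 + 17 + 19) gives (2,2) = 3.
From anti-diagonal, 64 − (15 + 13 + 5) gives (3,2) = 31.
Using row 2: 27 + 3 + 13 + ? → (2,4) = 64 − 43 = 21.
The remaining cell in row 3 is (3,4) = 64 − 55 = 9.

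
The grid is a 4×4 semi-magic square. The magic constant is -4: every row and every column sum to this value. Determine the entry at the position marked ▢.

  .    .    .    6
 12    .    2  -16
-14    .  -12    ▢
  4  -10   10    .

From row 2, -4 − (12 + 2 + (-16)) gives (2,2) = -2.
Using row 4: 4 + (-10) + 10 + ? → (4,4) = -4 − 4 = -8.
From column 1, -4 − (12 + (-14) + 4) gives (1,1) = -6.
Using column 3: 2 + (-12) + 10 + ? → (1,3) = -4 − 0 = -4.
The remaining cell in column 4 is (3,4) = -4 − (-18) = 14.

14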